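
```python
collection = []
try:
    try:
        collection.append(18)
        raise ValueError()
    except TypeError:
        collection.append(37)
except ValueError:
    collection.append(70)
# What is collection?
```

Step-by-step execution trace:
1. Inner try: `collection.append(18)` → collection = [18].
2. `raise ValueError()` raises ValueError.
3. Inner `except TypeError` does not match ValueError; exception propagates to outer try.
4. Outer `except ValueError` matches → `collection.append(70)` → collection = [18, 70].
Result: [18, 70]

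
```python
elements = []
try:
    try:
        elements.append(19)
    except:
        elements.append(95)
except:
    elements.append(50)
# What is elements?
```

Step-by-step execution trace:
1. Inner try: `elements.append(19)` → elements = [19]. No exception raised.
2. Inner `except` is skipped.
3. Inner try completes normally; outer `except` is skipped.
Result: [19]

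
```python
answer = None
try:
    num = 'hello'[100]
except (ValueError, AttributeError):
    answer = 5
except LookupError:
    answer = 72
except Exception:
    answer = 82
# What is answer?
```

Step-by-step execution trace:
1. `num = 'hello'[100]` raises IndexError.
2. `except (ValueError, AttributeError)` does not match IndexError; skipped.
3. `except LookupError` matches (IndexError is a subclass of LookupError) → answer = 72.
4. `except Exception` is not reached.
Result: 72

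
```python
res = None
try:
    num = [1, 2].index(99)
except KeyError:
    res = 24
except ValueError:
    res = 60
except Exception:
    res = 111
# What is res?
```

Step-by-step execution trace:
1. `num = [1, 2].index(99)` raises ValueError.
2. `except KeyError` does not match ValueError; skipped.
3. `except ValueError` matches → res = 60.
4. Remaining except clauses are skipped.
Result: 60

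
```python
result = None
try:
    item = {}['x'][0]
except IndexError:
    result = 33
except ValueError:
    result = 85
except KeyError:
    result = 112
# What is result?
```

Step-by-step execution trace:
1. `item = {}['x'][0]` raises KeyError.
2. `except IndexError` does not match KeyError; skipped.
3. `except ValueError` does not match KeyError; skipped.
4. `except KeyError` matches → result = 112.
Result: 112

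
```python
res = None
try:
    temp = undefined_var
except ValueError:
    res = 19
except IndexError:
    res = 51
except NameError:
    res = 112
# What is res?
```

Step-by-step execution trace:
1. `temp = undefined_var` raises NameError.
2. `except ValueError` does not match NameError; skipped.
3. `except IndexError` does not match NameError; skipped.
4. `except NameError` matches → res = 112.
Result: 112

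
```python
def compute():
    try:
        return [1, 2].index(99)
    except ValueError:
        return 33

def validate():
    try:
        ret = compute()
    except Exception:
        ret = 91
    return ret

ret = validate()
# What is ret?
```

Step-by-step execution trace:
1. `validate()` calls `compute()`.
2. In compute: `[1, 2].index(99)` raises ValueError; `except ValueError` catches it → returns 33.
3. In validate: `ret = compute()` → ret = 33. No exception reaches validate.
4. `except Exception` is skipped; validate returns 33.
5. ret = 33.
Result: 33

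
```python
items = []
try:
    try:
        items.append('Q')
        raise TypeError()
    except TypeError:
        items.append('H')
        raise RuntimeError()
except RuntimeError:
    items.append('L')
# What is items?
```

Step-by-step execution trace:
1. Inner try: `items.append('Q')` → items = ['Q'].
2. `raise TypeError()` raises TypeError.
3. Inner `except TypeError` matches → `items.append('H')` → items = ['Q', 'H'].
4. `raise RuntimeError()` raises RuntimeError; propagates to outer try.
5. Outer `except RuntimeError` matches → `items.append('L')` → items = ['Q', 'H', 'L'].
Result: ['Q', 'H', 'L']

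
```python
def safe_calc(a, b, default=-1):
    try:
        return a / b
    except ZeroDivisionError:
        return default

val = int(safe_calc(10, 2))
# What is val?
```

Step-by-step execution trace:
1. `safe_calc(10, 2)` enters try: `return 10 / 2` → returns 5.0. No exception raised.
2. `except ZeroDivisionError` is skipped.
3. `int(5.0)` → 5 → val = 5.
Result: 5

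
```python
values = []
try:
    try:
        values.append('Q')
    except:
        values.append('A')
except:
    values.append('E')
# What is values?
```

Step-by-step execution trace:
1. Inner try: `values.append('Q')` → values = ['Q']. No exception raised.
2. Inner `except` is skipped.
3. Inner try completes normally; outer `except` is skipped.
Result: ['Q']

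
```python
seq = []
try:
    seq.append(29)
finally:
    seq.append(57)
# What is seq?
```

Step-by-step execution trace:
1. try: `seq.append(29)` → seq = [29].
2. The try body completes without raising.
3. finally always runs: `seq.append(57)` → seq = [29, 57].
Result: [29, 57]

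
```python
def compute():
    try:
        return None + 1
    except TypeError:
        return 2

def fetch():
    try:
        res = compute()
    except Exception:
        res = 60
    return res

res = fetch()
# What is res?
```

Step-by-step execution trace:
1. `fetch()` calls `compute()`.
2. In compute: `None + 1` raises TypeError; `except TypeError` catches it → returns 2.
3. In fetch: `res = compute()` → res = 2. No exception reaches fetch.
4. `except Exception` is skipped; fetch returns 2.
5. res = 2.
Result: 2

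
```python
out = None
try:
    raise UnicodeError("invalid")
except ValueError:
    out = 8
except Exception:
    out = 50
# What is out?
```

Step-by-step execution trace:
1. `raise UnicodeError(...)` raises UnicodeError.
2. `except ValueError` matches (UnicodeError is a subclass of ValueError) → out = 8.
3. `except Exception` is not reached.
Result: 8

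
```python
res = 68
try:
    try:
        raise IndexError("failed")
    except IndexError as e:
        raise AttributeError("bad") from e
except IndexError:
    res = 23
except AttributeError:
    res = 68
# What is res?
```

Step-by-step execution trace:
1. Inner try raises IndexError; inner `except IndexError as e` catches it.
2. `raise AttributeError(...) from e` raises AttributeError (IndexError is attached as __cause__, but only AttributeError is active).
3. Outer `except IndexError` does not match AttributeError; skipped.
4. Outer `except AttributeError` matches → res = 68.
Result: 68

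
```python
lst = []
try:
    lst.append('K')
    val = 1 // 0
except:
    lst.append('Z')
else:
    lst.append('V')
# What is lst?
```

Step-by-step execution trace:
1. try: `lst.append('K')` → lst = ['K'].
2. `val = 1 // 0` raises ZeroDivisionError.
3. bare `except` matches → `lst.append('Z')` → lst = ['K', 'Z'].
4. `else` is skipped (an exception was raised).
Result: ['K', 'Z']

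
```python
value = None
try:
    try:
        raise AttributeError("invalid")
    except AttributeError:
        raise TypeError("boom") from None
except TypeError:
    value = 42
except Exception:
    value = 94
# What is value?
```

Step-by-step execution trace:
1. Inner try raises AttributeError; inner `except AttributeError` catches it.
2. `raise TypeError(...) from None` raises TypeError (from None suppresses __context__, but the active exception is still TypeError).
3. Outer `except TypeError` matches → value = 42.
4. `except Exception` is not reached.
Result: 42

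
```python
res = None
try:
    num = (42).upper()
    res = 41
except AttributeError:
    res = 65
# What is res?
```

Step-by-step execution trace:
1. `num = (42).upper()` raises AttributeError.
2. `res = 41` is not reached.
3. `except AttributeError` matches → res = 65.
Result: 65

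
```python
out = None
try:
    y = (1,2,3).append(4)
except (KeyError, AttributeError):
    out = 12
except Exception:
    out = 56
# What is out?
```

Step-by-step execution trace:
1. `y = (1,2,3).append(4)` raises AttributeError.
2. `except (KeyError, AttributeError)` matches (AttributeError is in the tuple) → out = 12.
3. `except Exception` is not reached.
Result: 12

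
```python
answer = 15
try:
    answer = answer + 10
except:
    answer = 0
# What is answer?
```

Step-by-step execution trace:
1. answer starts at 15.
2. try: `answer = answer + 10` → answer = 25. No exception raised.
3. `except` is skipped.
Result: 25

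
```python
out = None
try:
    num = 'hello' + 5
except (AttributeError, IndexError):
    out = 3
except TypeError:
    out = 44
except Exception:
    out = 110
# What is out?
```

Step-by-step execution trace:
1. `num = 'hello' + 5` raises TypeError.
2. `except (AttributeError, IndexError)` does not match TypeError; skipped.
3. `except TypeError` matches (exact type match) → out = 44.
4. `except Exception` is not reached.
Result: 44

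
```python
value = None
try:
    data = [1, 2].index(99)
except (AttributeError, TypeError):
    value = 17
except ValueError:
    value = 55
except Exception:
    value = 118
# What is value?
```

Step-by-step execution trace:
1. `data = [1, 2].index(99)` raises ValueError.
2. `except (AttributeError, TypeError)` does not match ValueError; skipped.
3. `except ValueError` matches (exact type match) → value = 55.
4. `except Exception` is not reached.
Result: 55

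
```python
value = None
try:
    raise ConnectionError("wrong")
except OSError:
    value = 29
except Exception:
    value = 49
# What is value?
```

Step-by-step execution trace:
1. `raise ConnectionError(...)` raises ConnectionError.
2. `except OSError` matches (ConnectionError is a subclass of OSError) → value = 29.
3. `except Exception` is not reached.
Result: 29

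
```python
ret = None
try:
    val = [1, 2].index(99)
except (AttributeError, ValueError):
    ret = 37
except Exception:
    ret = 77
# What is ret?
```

Step-by-step execution trace:
1. `val = [1, 2].index(99)` raises ValueError.
2. `except (AttributeError, ValueError)` matches (ValueError is in the tuple) → ret = 37.
3. `except Exception` is not reached.
Result: 37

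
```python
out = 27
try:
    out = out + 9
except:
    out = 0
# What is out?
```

Step-by-step execution trace:
1. out starts at 27.
2. try: `out = out + 9` → out = 36. No exception raised.
3. `except` is skipped.
Result: 36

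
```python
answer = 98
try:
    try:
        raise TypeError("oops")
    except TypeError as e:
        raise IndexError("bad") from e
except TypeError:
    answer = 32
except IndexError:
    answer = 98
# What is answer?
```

Step-by-step execution trace:
1. Inner try raises TypeError; inner `except TypeError as e` catches it.
2. `raise IndexError(...) from e` raises IndexError (TypeError is attached as __cause__, but only IndexError is active).
3. Outer `except TypeError` does not match IndexError; skipped.
4. Outer `except IndexError` matches → answer = 98.
Result: 98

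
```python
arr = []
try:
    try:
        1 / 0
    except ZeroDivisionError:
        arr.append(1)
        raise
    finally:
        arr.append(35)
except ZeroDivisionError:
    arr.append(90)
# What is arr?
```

Step-by-step execution trace:
1. Inner try: `1 / 0` raises ZeroDivisionError.
2. Inner `except ZeroDivisionError` matches → `arr.append(1)` → arr = [1].
3. bare `raise` re-raises ZeroDivisionError.
4. Inner `finally` runs during unwinding: `arr.append(35)` → arr = [1, 35].
5. Outer `except ZeroDivisionError` matches → `arr.append(90)` → arr = [1, 35, 90].
Result: [1, 35, 90]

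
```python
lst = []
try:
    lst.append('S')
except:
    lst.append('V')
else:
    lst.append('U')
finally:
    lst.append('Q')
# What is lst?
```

Step-by-step execution trace:
1. try: `lst.append('S')` → lst = ['S']. No exception raised.
2. `except` is skipped.
3. `else` runs: `lst.append('U')` → lst = ['S', 'U'].
4. `finally` always runs: `lst.append('Q')` → lst = ['S', 'U', 'Q'].
Result: ['S', 'U', 'Q']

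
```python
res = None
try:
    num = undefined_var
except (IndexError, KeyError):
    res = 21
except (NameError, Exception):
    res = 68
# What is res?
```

Step-by-step execution trace:
1. `num = undefined_var` raises NameError.
2. `except (IndexError, KeyError)` does not match NameError; skipped.
3. `except (NameError, Exception)` matches (NameError is in the tuple) → res = 68.
Result: 68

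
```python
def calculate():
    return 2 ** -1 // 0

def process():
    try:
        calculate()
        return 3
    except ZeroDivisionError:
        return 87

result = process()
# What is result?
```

Step-by-step execution trace:
1. `process()` calls `calculate()`.
2. `calculate()` evaluates `2 ** -1 // 0`, which raises ZeroDivisionError; it propagates to the caller.
3. `return 3` is not reached.
4. `except ZeroDivisionError` in process matches → returns 87.
5. result = 87.
Result: 87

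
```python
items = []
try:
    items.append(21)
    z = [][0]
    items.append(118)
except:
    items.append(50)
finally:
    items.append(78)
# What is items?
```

Step-by-step execution trace:
1. try: `items.append(21)` → items = [21].
2. `z = [][0]` raises IndexError; `items.append(118)` is not reached.
3. bare `except` matches → `items.append(50)` → items = [21, 50].
4. finally always runs: `items.append(78)` → items = [21, 50, 78].
Result: [21, 50, 78]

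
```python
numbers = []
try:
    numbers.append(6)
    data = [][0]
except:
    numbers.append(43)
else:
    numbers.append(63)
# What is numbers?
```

Step-by-step execution trace:
1. try: `numbers.append(6)` → numbers = [6].
2. `data = [][0]` raises IndexError.
3. bare `except` matches → `numbers.append(43)` → numbers = [6, 43].
4. `else` is skipped (an exception was raised).
Result: [6, 43]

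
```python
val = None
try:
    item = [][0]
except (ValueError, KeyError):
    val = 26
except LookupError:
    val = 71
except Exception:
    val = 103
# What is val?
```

Step-by-step execution trace:
1. `item = [][0]` raises IndexError.
2. `except (ValueError, KeyError)` does not match IndexError; skipped.
3. `except LookupError` matches (IndexError is a subclass of LookupError) → val = 71.
4. `except Exception` is not reached.
Result: 71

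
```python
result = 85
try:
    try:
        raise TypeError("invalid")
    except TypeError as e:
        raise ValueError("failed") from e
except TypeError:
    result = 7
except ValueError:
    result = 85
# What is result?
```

Step-by-step execution trace:
1. Inner try raises TypeError; inner `except TypeError as e` catches it.
2. `raise ValueError(...) from e` raises ValueError (TypeError is attached as __cause__, but only ValueError is active).
3. Outer `except TypeError` does not match ValueError; skipped.
4. Outer `except ValueError` matches → result = 85.
Result: 85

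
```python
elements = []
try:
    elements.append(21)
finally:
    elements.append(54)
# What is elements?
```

Step-by-step execution trace:
1. try: `elements.append(21)` → elements = [21].
2. The try body completes without raising.
3. finally always runs: `elements.append(54)` → elements = [21, 54].
Result: [21, 54]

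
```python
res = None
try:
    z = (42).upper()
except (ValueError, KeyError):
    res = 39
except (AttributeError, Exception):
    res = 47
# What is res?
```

Step-by-step execution trace:
1. `z = (42).upper()` raises AttributeError.
2. `except (ValueError, KeyError)` does not match AttributeError; skipped.
3. `except (AttributeError, Exception)` matches (AttributeError is in the tuple) → res = 47.
Result: 47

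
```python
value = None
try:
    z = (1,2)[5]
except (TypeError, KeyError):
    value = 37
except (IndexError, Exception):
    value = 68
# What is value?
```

Step-by-step execution trace:
1. `z = (1,2)[5]` raises IndexError.
2. `except (TypeError, KeyError)` does not match IndexError; skipped.
3. `except (IndexError, Exception)` matches (IndexError is in the tuple) → value = 68.
Result: 68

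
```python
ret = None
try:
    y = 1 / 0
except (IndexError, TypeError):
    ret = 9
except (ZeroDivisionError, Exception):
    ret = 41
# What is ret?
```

Step-by-step execution trace:
1. `y = 1 / 0` raises ZeroDivisionError.
2. `except (IndexError, TypeError)` does not match ZeroDivisionError; skipped.
3. `except (ZeroDivisionError, Exception)` matches (ZeroDivisionError is in the tuple) → ret = 41.
Result: 41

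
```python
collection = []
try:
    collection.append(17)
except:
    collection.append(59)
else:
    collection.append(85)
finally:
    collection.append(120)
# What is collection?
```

Step-by-step execution trace:
1. try: `collection.append(17)` → collection = [17]. No exception raised.
2. `except` is skipped.
3. `else` runs: `collection.append(85)` → collection = [17, 85].
4. `finally` always runs: `collection.append(120)` → collection = [17, 85, 120].
Result: [17, 85, 120]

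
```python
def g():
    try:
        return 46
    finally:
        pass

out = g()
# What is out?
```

Step-by-step execution trace:
1. `g()` enters try: `return 46` sets pending return value 46.
2. Before returning, `finally: pass` runs (no effect).
3. g() returns 46 → out = 46.
Result: 46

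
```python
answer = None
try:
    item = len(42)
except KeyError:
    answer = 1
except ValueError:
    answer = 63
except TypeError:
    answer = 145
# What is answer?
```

Step-by-step execution trace:
1. `item = len(42)` raises TypeError.
2. `except KeyError` does not match TypeError; skipped.
3. `except ValueError` does not match TypeError; skipped.
4. `except TypeError` matches → answer = 145.
Result: 145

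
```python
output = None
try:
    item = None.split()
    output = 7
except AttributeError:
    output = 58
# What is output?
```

Step-by-step execution trace:
1. `item = None.split()` raises AttributeError.
2. `output = 7` is not reached.
3. `except AttributeError` matches → output = 58.
Result: 58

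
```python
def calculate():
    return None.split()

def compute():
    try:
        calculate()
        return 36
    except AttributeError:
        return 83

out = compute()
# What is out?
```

Step-by-step execution trace:
1. `compute()` calls `calculate()`.
2. `calculate()` evaluates `None.split()`, which raises AttributeError; it propagates to the caller.
3. `return 36` is not reached.
4. `except AttributeError` in compute matches → returns 83.
5. out = 83.
Result: 83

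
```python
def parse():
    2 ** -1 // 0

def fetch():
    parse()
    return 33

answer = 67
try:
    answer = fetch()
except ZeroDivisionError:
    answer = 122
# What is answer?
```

Step-by-step execution trace:
1. answer starts at 67.
2. try: `fetch()` calls `parse()`.
3. `parse()` evaluates `2 ** -1 // 0`, which raises ZeroDivisionError; it propagates through fetch (uncaught).
4. `return 33` in fetch is not reached; the assignment to answer does not complete.
5. `except ZeroDivisionError` matches → answer = 122.
Result: 122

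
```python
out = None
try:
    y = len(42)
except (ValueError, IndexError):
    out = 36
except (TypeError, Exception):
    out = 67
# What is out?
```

Step-by-step execution trace:
1. `y = len(42)` raises TypeError.
2. `except (ValueError, IndexError)` does not match TypeError; skipped.
3. `except (TypeError, Exception)` matches (TypeError is in the tuple) → out = 67.
Result: 67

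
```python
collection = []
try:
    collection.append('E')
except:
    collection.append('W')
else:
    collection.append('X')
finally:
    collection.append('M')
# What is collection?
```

Step-by-step execution trace:
1. try: `collection.append('E')` → collection = ['E']. No exception raised.
2. `except` is skipped.
3. `else` runs: `collection.append('X')` → collection = ['E', 'X'].
4. `finally` always runs: `collection.append('M')` → collection = ['E', 'X', 'M'].
Result: ['E', 'X', 'M']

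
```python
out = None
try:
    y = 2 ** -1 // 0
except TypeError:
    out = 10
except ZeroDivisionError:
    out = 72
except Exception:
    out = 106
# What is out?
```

Step-by-step execution trace:
1. `y = 2 ** -1 // 0` raises ZeroDivisionError.
2. `except TypeError` does not match ZeroDivisionError; skipped.
3. `except ZeroDivisionError` matches → out = 72.
4. Remaining except clauses are skipped.
Result: 72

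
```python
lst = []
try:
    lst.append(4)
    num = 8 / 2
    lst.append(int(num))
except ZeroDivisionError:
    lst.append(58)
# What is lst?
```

Step-by-step execution trace:
1. try: `lst.append(4)` → lst = [4].
2. `num = 8 / 2` → num = 4.0. No exception raised.
3. `lst.append(int(num))` → lst = [4, 4].
4. `except ZeroDivisionError` is skipped (no exception was raised).
Result: [4, 4]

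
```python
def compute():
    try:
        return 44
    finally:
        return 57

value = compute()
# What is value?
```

Step-by-step execution trace:
1. `compute()` enters try: `return 44` sets pending return value 44.
2. Before returning, `finally: return 57` runs and overrides the pending return.
3. compute() returns 57 → value = 57.
Result: 57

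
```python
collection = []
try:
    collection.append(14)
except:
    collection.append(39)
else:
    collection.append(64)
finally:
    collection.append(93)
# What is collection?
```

Step-by-step execution trace:
1. try: `collection.append(14)` → collection = [14]. No exception raised.
2. `except` is skipped.
3. `else` runs: `collection.append(64)` → collection = [14, 64].
4. `finally` always runs: `collection.append(93)` → collection = [14, 64, 93].
Result: [14, 64, 93]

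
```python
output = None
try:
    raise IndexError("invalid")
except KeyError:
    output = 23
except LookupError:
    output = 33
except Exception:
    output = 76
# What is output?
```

Step-by-step execution trace:
1. `raise IndexError(...)` raises IndexError.
2. `except KeyError` does not match (IndexError is not a subclass of KeyError); skipped.
3. `except LookupError` matches (IndexError is a subclass of LookupError) → output = 33.
4. `except Exception` is not reached.
Result: 33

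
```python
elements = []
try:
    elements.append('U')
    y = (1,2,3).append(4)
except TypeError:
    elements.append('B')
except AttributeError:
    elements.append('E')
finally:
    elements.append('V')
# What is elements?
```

Step-by-step execution trace:
1. try: `elements.append('U')` → elements = ['U'].
2. `y = (1,2,3).append(4)` raises AttributeError.
3. `except TypeError` does not match AttributeError; skipped.
4. `except AttributeError` matches → `elements.append('E')` → elements = ['U', 'E'].
5. finally always runs: `elements.append('V')` → elements = ['U', 'E', 'V'].
Result: ['U', 'E', 'V']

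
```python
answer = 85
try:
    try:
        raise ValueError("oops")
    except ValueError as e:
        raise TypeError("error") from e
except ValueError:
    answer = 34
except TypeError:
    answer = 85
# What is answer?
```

Step-by-step execution trace:
1. Inner try raises ValueError; inner `except ValueError as e` catches it.
2. `raise TypeError(...) from e` raises TypeError (ValueError is attached as __cause__, but only TypeError is active).
3. Outer `except ValueError` does not match TypeError; skipped.
4. Outer `except TypeError` matches → answer = 85.
Result: 85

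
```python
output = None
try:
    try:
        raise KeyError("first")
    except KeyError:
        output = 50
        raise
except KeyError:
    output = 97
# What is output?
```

Step-by-step execution trace:
1. Inner try: `raise KeyError("first")` raises KeyError.
2. Inner `except KeyError` matches → output = 50.
3. bare `raise` re-raises the same KeyError.
4. Outer `except KeyError` matches → output = 97.
Result: 97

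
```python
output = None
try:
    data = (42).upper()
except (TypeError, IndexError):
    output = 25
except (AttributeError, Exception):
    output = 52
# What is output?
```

Step-by-step execution trace:
1. `data = (42).upper()` raises AttributeError.
2. `except (TypeError, IndexError)` does not match AttributeError; skipped.
3. `except (AttributeError, Exception)` matches (AttributeError is in the tuple) → output = 52.
Result: 52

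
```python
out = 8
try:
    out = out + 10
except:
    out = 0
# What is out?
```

Step-by-step execution trace:
1. out starts at 8.
2. try: `out = out + 10` → out = 18. No exception raised.
3. `except` is skipped.
Result: 18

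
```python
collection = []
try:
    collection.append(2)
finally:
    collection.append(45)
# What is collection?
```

Step-by-step execution trace:
1. try: `collection.append(2)` → collection = [2].
2. The try body completes without raising.
3. finally always runs: `collection.append(45)` → collection = [2, 45].
Result: [2, 45]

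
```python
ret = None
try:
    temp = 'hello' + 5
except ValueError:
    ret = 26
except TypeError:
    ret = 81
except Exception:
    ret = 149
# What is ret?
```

Step-by-step execution trace:
1. `temp = 'hello' + 5` raises TypeError.
2. `except ValueError` does not match TypeError; skipped.
3. `except TypeError` matches → ret = 81.
4. Remaining except clauses are skipped.
Result: 81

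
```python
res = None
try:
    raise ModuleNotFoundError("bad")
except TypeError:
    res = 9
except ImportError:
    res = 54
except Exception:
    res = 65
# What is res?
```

Step-by-step execution trace:
1. `raise ModuleNotFoundError(...)` raises ModuleNotFoundError.
2. `except TypeError` does not match (ModuleNotFoundError is not a subclass of TypeError); skipped.
3. `except ImportError` matches (ModuleNotFoundError is a subclass of ImportError) → res = 54.
4. `except Exception` is not reached.
Result: 54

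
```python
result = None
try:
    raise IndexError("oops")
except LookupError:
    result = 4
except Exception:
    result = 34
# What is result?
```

Step-by-step execution trace:
1. `raise IndexError(...)` raises IndexError.
2. `except LookupError` matches (IndexError is a subclass of LookupError) → result = 4.
3. `except Exception` is not reached.
Result: 4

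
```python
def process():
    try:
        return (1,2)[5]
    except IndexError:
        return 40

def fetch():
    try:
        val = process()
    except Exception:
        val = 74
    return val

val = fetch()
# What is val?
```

Step-by-step execution trace:
1. `fetch()` calls `process()`.
2. In process: `(1,2)[5]` raises IndexError; `except IndexError` catches it → returns 40.
3. In fetch: `val = process()` → val = 40. No exception reaches fetch.
4. `except Exception` is skipped; fetch returns 40.
5. val = 40.
Result: 40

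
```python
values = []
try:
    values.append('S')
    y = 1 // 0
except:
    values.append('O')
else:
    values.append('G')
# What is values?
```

Step-by-step execution trace:
1. try: `values.append('S')` → values = ['S'].
2. `y = 1 // 0` raises ZeroDivisionError.
3. bare `except` matches → `values.append('O')` → values = ['S', 'O'].
4. `else` is skipped (an exception was raised).
Result: ['S', 'O']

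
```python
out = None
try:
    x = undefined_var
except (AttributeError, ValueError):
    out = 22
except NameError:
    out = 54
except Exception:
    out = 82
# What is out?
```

Step-by-step execution trace:
1. `x = undefined_var` raises NameError.
2. `except (AttributeError, ValueError)` does not match NameError; skipped.
3. `except NameError` matches (exact type match) → out = 54.
4. `except Exception` is not reached.
Result: 54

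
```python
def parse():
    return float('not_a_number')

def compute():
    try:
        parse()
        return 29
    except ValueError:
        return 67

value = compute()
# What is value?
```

Step-by-step execution trace:
1. `compute()` calls `parse()`.
2. `parse()` evaluates `float('not_a_number')`, which raises ValueError; it propagates to the caller.
3. `return 29` is not reached.
4. `except ValueError` in compute matches → returns 67.
5. value = 67.
Result: 67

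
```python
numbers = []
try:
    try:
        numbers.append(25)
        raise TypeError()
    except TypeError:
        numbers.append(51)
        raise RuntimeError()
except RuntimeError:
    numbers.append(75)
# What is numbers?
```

Step-by-step execution trace:
1. Inner try: `numbers.append(25)` → numbers = [25].
2. `raise TypeError()` raises TypeError.
3. Inner `except TypeError` matches → `numbers.append(51)` → numbers = [25, 51].
4. `raise RuntimeError()` raises RuntimeError; propagates to outer try.
5. Outer `except RuntimeError` matches → `numbers.append(75)` → numbers = [25, 51, 75].
Result: [25, 51, 75]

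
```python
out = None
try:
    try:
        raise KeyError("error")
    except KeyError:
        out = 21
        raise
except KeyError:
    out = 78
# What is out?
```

Step-by-step execution trace:
1. Inner try: `raise KeyError("error")` raises KeyError.
2. Inner `except KeyError` matches → out = 21.
3. bare `raise` re-raises the same KeyError.
4. Outer `except KeyError` matches → out = 78.
Result: 78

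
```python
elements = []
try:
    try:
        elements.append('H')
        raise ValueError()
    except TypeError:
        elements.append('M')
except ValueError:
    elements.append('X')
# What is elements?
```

Step-by-step execution trace:
1. Inner try: `elements.append('H')` → elements = ['H'].
2. `raise ValueError()` raises ValueError.
3. Inner `except TypeError` does not match ValueError; exception propagates to outer try.
4. Outer `except ValueError` matches → `elements.append('X')` → elements = ['H', 'X'].
Result: ['H', 'X']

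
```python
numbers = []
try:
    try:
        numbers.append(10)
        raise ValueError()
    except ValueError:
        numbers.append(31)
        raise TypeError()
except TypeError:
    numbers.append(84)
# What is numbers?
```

Step-by-step execution trace:
1. Inner try: `numbers.append(10)` → numbers = [10].
2. `raise ValueError()` raises ValueError.
3. Inner `except ValueError` matches → `numbers.append(31)` → numbers = [10, 31].
4. `raise TypeError()` raises TypeError; propagates to outer try.
5. Outer `except TypeError` matches → `numbers.append(84)` → numbers = [10, 31, 84].
Result: [10, 31, 84]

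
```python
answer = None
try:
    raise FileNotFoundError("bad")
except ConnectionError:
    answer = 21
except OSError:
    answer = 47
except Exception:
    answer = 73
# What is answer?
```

Step-by-step execution trace:
1. `raise FileNotFoundError(...)` raises FileNotFoundError.
2. `except ConnectionError` does not match (FileNotFoundError is not a subclass of ConnectionError); skipped.
3. `except OSError` matches (FileNotFoundError is a subclass of OSError) → answer = 47.
4. `except Exception` is not reached.
Result: 47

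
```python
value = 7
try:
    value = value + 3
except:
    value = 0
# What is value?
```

Step-by-step execution trace:
1. value starts at 7.
2. try: `value = value + 3` → value = 10. No exception raised.
3. `except` is skipped.
Result: 10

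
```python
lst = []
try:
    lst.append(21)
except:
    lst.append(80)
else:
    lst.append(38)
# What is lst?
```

Step-by-step execution trace:
1. try: `lst.append(21)` → lst = [21]. No exception raised.
2. `except` is skipped.
3. `else` runs (try completed without exception): `lst.append(38)` → lst = [21, 38].
Result: [21, 38]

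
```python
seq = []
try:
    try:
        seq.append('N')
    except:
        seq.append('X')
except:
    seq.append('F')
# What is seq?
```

Step-by-step execution trace:
1. Inner try: `seq.append('N')` → seq = ['N']. No exception raised.
2. Inner `except` is skipped.
3. Inner try completes normally; outer `except` is skipped.
Result: ['N']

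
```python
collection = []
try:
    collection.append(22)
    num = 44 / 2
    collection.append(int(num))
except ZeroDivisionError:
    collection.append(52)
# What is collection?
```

Step-by-step execution trace:
1. try: `collection.append(22)` → collection = [22].
2. `num = 44 / 2` → num = 22.0. No exception raised.
3. `collection.append(int(num))` → collection = [22, 22].
4. `except ZeroDivisionError` is skipped (no exception was raised).
Result: [22, 22]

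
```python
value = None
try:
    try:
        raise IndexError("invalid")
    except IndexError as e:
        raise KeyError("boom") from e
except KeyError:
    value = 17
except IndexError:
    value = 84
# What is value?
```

Step-by-step execution trace:
1. Inner try raises IndexError; inner `except IndexError as e` catches it.
2. `raise KeyError(...) from e` raises KeyError (IndexError is attached as __cause__, but only KeyError is active).
3. Outer `except KeyError` matches → value = 17.
4. `except IndexError` is not reached.
Result: 17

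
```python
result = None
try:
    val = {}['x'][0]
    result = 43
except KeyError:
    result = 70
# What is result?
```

Step-by-step execution trace:
1. `val = {}['x'][0]` raises KeyError.
2. `result = 43` is not reached.
3. `except KeyError` matches → result = 70.
Result: 70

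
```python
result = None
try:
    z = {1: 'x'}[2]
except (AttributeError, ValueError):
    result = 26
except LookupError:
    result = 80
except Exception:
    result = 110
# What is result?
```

Step-by-step execution trace:
1. `z = {1: 'x'}[2]` raises KeyError.
2. `except (AttributeError, ValueError)` does not match KeyError; skipped.
3. `except LookupError` matches (KeyError is a subclass of LookupError) → result = 80.
4. `except Exception` is not reached.
Result: 80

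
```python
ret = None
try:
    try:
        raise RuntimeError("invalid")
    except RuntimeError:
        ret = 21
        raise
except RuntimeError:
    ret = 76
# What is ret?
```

Step-by-step execution trace:
1. Inner try: `raise RuntimeError("invalid")` raises RuntimeError.
2. Inner `except RuntimeError` matches → ret = 21.
3. bare `raise` re-raises the same RuntimeError.
4. Outer `except RuntimeError` matches → ret = 76.
Result: 76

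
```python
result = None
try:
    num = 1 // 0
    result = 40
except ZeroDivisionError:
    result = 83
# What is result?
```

Step-by-step execution trace:
1. `num = 1 // 0` raises ZeroDivisionError.
2. `result = 40` is not reached.
3. `except ZeroDivisionError` matches → result = 83.
Result: 83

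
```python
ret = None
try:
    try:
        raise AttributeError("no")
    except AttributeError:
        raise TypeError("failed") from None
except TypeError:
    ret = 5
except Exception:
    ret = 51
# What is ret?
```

Step-by-step execution trace:
1. Inner try raises AttributeError; inner `except AttributeError` catches it.
2. `raise TypeError(...) from None` raises TypeError (from None suppresses __context__, but the active exception is still TypeError).
3. Outer `except TypeError` matches → ret = 5.
4. `except Exception` is not reached.
Result: 5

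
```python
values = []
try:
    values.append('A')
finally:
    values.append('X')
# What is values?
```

Step-by-step execution trace:
1. try: `values.append('A')` → values = ['A'].
2. The try body completes without raising.
3. finally always runs: `values.append('X')` → values = ['A', 'X'].
Result: ['A', 'X']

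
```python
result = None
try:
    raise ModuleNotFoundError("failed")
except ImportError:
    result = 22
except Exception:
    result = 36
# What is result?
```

Step-by-step execution trace:
1. `raise ModuleNotFoundError(...)` raises ModuleNotFoundError.
2. `except ImportError` matches (ModuleNotFoundError is a subclass of ImportError) → result = 22.
3. `except Exception` is not reached.
Result: 22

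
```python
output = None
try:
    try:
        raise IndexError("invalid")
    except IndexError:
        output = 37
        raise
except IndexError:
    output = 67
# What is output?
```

Step-by-step execution trace:
1. Inner try: `raise IndexError("invalid")` raises IndexError.
2. Inner `except IndexError` matches → output = 37.
3. bare `raise` re-raises the same IndexError.
4. Outer `except IndexError` matches → output = 67.
Result: 67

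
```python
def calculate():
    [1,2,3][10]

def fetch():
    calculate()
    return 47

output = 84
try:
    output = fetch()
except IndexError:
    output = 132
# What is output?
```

Step-by-step execution trace:
1. output starts at 84.
2. try: `fetch()` calls `calculate()`.
3. `calculate()` evaluates `[1,2,3][10]`, which raises IndexError; it propagates through fetch (uncaught).
4. `return 47` in fetch is not reached; the assignment to output does not complete.
5. `except IndexError` matches → output = 132.
Result: 132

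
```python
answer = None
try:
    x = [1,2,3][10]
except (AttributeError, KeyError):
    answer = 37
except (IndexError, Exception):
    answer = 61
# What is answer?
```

Step-by-step execution trace:
1. `x = [1,2,3][10]` raises IndexError.
2. `except (AttributeError, KeyError)` does not match IndexError; skipped.
3. `except (IndexError, Exception)` matches (IndexError is in the tuple) → answer = 61.
Result: 61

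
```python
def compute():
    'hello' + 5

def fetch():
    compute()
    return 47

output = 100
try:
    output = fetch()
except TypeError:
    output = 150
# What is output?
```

Step-by-step execution trace:
1. output starts at 100.
2. try: `fetch()` calls `compute()`.
3. `compute()` evaluates `'hello' + 5`, which raises TypeError; it propagates through fetch (uncaught).
4. `return 47` in fetch is not reached; the assignment to output does not complete.
5. `except TypeError` matches → output = 150.
Result: 150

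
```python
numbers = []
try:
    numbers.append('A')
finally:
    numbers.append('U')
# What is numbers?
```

Step-by-step execution trace:
1. try: `numbers.append('A')` → numbers = ['A'].
2. The try body completes without raising.
3. finally always runs: `numbers.append('U')` → numbers = ['A', 'U'].
Result: ['A', 'U']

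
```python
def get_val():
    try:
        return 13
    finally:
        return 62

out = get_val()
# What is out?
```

Step-by-step execution trace:
1. `get_val()` enters try: `return 13` sets pending return value 13.
2. Before returning, `finally: return 62` runs and overrides the pending return.
3. get_val() returns 62 → out = 62.
Result: 62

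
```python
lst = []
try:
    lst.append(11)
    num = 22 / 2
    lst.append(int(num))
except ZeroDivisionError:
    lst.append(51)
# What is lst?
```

Step-by-step execution trace:
1. try: `lst.append(11)` → lst = [11].
2. `num = 22 / 2` → num = 11.0. No exception raised.
3. `lst.append(int(num))` → lst = [11, 11].
4. `except ZeroDivisionError` is skipped (no exception was raised).
Result: [11, 11]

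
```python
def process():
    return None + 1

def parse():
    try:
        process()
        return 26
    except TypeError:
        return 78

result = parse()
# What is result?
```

Step-by-step execution trace:
1. `parse()` calls `process()`.
2. `process()` evaluates `None + 1`, which raises TypeError; it propagates to the caller.
3. `return 26` is not reached.
4. `except TypeError` in parse matches → returns 78.
5. result = 78.
Result: 78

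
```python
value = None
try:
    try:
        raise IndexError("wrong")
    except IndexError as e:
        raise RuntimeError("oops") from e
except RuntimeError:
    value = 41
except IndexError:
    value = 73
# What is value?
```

Step-by-step execution trace:
1. Inner try raises IndexError; inner `except IndexError as e` catches it.
2. `raise RuntimeError(...) from e` raises RuntimeError (IndexError is attached as __cause__, but only RuntimeError is active).
3. Outer `except RuntimeError` matches → value = 41.
4. `except IndexError` is not reached.
Result: 41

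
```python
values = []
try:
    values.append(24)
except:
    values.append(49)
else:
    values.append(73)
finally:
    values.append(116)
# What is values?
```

Step-by-step execution trace:
1. try: `values.append(24)` → values = [24]. No exception raised.
2. `except` is skipped.
3. `else` runs: `values.append(73)` → values = [24, 73].
4. `finally` always runs: `values.append(116)` → values = [24, 73, 116].
Result: [24, 73, 116]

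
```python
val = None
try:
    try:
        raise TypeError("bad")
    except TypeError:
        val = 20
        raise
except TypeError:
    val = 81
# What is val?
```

Step-by-step execution trace:
1. Inner try: `raise TypeError("bad")` raises TypeError.
2. Inner `except TypeError` matches → val = 20.
3. bare `raise` re-raises the same TypeError.
4. Outer `except TypeError` matches → val = 81.
Result: 81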